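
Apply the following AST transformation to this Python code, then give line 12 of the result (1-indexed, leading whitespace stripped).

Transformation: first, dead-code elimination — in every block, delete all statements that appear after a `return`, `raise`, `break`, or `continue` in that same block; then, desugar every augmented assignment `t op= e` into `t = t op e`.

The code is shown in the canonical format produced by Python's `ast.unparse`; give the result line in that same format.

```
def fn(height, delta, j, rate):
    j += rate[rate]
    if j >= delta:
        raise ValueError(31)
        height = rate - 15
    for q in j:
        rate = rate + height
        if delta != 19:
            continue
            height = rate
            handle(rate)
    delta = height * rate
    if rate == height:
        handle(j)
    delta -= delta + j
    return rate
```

delta = delta - (delta + j)

Transformed code:
def fn(height, delta, j, rate):
    j = j + rate[rate]
    if j >= delta:
        raise ValueError(31)
    for q in j:
        rate = rate + height
        if delta != 19:
            continue
    delta = height * rate
    if rate == height:
        handle(j)
    delta = delta - (delta + j)
    return rate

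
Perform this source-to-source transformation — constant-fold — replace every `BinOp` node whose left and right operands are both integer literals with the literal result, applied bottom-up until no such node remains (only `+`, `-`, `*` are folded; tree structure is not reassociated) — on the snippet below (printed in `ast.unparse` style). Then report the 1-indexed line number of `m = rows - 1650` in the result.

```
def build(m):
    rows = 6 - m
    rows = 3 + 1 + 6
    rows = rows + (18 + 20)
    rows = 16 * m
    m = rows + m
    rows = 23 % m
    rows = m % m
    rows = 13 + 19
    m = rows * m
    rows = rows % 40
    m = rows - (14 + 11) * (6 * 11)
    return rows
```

12

Transformed code:
def build(m):
    rows = 6 - m
    rows = 10
    rows = rows + 38
    rows = 16 * m
    m = rows + m
    rows = 23 % m
    rows = m % m
    rows = 32
    m = rows * m
    rows = rows % 40
    m = rows - 1650
    return rows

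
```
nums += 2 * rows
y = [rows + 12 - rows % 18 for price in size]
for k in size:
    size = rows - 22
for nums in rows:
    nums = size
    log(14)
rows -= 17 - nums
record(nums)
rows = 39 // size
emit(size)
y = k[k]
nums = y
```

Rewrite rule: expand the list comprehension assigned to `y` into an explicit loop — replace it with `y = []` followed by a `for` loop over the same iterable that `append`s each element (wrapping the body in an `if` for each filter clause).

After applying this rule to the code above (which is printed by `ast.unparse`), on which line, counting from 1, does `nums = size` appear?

8

Transformed code:
nums += 2 * rows
y = []
for price in size:
    y.append(rows + 12 - rows % 18)
for k in size:
    size = rows - 22
for nums in rows:
    nums = size
    log(14)
rows -= 17 - nums
record(nums)
rows = 39 // size
emit(size)
y = k[k]
nums = y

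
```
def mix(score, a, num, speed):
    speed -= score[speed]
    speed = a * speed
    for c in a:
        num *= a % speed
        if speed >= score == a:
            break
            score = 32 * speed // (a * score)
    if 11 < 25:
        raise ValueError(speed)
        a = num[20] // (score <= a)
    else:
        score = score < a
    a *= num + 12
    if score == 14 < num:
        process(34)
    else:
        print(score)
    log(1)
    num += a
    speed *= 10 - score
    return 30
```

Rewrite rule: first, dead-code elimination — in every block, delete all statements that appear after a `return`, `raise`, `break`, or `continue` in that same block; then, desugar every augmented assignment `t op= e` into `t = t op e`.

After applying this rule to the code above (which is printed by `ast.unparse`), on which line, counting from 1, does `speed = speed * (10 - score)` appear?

19

Transformed code:
def mix(score, a, num, speed):
    speed = speed - score[speed]
    speed = a * speed
    for c in a:
        num = num * (a % speed)
        if speed >= score == a:
            break
    if 11 < 25:
        raise ValueError(speed)
    else:
        score = score < a
    a = a * (num + 12)
    if score == 14 < num:
        process(34)
    else:
        print(score)
    log(1)
    num = num + a
    speed = speed * (10 - score)
    return 30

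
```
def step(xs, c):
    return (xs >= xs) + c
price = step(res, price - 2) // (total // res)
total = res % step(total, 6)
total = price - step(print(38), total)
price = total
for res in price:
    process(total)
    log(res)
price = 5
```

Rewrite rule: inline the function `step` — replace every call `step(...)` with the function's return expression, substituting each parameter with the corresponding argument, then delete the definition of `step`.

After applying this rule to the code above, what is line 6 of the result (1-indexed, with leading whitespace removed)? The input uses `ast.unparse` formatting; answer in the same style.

Transformed code:
price = ((res >= res) + (price - 2)) // (total // res)
total = res % ((total >= total) + 6)
total = price - ((print(38) >= print(38)) + total)
price = total
for res in price:
    process(total)
    log(res)
price = 5

process(total)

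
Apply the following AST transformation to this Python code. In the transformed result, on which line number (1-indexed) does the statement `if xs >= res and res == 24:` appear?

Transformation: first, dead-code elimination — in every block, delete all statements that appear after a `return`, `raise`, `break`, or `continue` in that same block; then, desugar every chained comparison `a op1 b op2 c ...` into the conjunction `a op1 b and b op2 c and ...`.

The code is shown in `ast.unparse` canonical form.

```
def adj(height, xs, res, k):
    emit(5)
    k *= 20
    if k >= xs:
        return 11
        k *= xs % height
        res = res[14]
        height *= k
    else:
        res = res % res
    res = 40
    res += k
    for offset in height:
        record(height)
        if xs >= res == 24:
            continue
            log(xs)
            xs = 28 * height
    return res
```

12

Transformed code:
def adj(height, xs, res, k):
    emit(5)
    k *= 20
    if k >= xs:
        return 11
    else:
        res = res % res
    res = 40
    res += k
    for offset in height:
        record(height)
        if xs >= res and res == 24:
            continue
    return res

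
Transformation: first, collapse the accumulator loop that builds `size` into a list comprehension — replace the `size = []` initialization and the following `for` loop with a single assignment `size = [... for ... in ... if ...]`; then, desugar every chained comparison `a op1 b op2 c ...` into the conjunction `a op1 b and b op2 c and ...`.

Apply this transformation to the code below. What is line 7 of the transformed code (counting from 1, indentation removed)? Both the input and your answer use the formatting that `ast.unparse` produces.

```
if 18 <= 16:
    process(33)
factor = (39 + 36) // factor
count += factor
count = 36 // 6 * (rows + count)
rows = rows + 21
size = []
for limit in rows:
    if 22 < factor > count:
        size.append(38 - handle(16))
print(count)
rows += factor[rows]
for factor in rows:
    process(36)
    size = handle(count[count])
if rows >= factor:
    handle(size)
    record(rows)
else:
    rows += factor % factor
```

Transformed code:
if 18 <= 16:
    process(33)
factor = (39 + 36) // factor
count += factor
count = 36 // 6 * (rows + count)
rows = rows + 21
size = [38 - handle(16) for limit in rows if 22 < factor and factor > count]
print(count)
rows += factor[rows]
for factor in rows:
    process(36)
    size = handle(count[count])
if rows >= factor:
    handle(size)
    record(rows)
else:
    rows += factor % factor

size = [38 - handle(16) for limit in rows if 22 < factor and factor > count]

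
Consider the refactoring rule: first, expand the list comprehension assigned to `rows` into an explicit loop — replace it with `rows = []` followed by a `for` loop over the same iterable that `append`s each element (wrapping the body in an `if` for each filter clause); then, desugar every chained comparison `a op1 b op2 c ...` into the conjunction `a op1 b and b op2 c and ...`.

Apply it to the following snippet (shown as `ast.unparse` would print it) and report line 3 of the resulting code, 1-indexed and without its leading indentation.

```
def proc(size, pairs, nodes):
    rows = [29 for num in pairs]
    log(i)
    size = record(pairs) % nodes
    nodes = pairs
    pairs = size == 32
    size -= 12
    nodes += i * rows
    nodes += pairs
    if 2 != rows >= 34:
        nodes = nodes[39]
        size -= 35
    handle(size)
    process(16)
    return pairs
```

Transformed code:
def proc(size, pairs, nodes):
    rows = []
    for num in pairs:
        rows.append(29)
    log(i)
    size = record(pairs) % nodes
    nodes = pairs
    pairs = size == 32
    size -= 12
    nodes += i * rows
    nodes += pairs
    if 2 != rows and rows >= 34:
        nodes = nodes[39]
        size -= 35
    handle(size)
    process(16)
    return pairs

for num in pairs:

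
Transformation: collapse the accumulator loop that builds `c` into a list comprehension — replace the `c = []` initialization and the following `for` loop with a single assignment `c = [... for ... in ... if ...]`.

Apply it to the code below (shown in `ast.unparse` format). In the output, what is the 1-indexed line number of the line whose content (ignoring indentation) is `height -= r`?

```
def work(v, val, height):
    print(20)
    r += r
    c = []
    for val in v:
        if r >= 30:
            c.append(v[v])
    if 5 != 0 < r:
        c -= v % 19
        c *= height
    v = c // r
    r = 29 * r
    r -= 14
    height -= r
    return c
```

Transformed code:
def work(v, val, height):
    print(20)
    r += r
    c = [v[v] for val in v if r >= 30]
    if 5 != 0 < r:
        c -= v % 19
        c *= height
    v = c // r
    r = 29 * r
    r -= 14
    height -= r
    return c

11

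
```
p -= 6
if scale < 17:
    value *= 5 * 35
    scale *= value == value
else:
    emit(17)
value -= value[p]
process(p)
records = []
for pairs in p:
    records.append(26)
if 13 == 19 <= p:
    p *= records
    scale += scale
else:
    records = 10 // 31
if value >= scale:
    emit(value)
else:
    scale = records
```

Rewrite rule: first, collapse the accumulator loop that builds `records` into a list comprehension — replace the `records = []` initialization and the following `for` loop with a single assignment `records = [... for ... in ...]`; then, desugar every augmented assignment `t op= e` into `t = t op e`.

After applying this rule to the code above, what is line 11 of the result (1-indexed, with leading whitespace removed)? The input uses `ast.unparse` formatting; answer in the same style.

p = p * records

Transformed code:
p = p - 6
if scale < 17:
    value = value * (5 * 35)
    scale = scale * (value == value)
else:
    emit(17)
value = value - value[p]
process(p)
records = [26 for pairs in p]
if 13 == 19 <= p:
    p = p * records
    scale = scale + scale
else:
    records = 10 // 31
if value >= scale:
    emit(value)
else:
    scale = records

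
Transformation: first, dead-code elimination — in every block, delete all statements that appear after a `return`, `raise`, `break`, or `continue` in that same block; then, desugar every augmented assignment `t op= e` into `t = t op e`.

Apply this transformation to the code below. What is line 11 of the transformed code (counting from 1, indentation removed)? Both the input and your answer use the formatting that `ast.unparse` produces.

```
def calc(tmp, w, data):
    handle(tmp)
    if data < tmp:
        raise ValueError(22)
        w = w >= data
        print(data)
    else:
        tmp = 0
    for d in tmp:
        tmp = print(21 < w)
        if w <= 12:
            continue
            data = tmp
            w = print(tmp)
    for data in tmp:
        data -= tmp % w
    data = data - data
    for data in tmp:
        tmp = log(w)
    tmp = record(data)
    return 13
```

Transformed code:
def calc(tmp, w, data):
    handle(tmp)
    if data < tmp:
        raise ValueError(22)
    else:
        tmp = 0
    for d in tmp:
        tmp = print(21 < w)
        if w <= 12:
            continue
    for data in tmp:
        data = data - tmp % w
    data = data - data
    for data in tmp:
        tmp = log(w)
    tmp = record(data)
    return 13

for data in tmp:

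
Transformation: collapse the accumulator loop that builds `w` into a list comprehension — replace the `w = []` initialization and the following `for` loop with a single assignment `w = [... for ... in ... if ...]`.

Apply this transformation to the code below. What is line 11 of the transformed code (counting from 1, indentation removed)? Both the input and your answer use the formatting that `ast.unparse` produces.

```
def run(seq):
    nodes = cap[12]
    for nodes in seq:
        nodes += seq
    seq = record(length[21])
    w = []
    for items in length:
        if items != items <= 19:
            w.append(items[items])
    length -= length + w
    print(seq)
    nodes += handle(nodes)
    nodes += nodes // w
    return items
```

Transformed code:
def run(seq):
    nodes = cap[12]
    for nodes in seq:
        nodes += seq
    seq = record(length[21])
    w = [items[items] for items in length if items != items <= 19]
    length -= length + w
    print(seq)
    nodes += handle(nodes)
    nodes += nodes // w
    return items

return items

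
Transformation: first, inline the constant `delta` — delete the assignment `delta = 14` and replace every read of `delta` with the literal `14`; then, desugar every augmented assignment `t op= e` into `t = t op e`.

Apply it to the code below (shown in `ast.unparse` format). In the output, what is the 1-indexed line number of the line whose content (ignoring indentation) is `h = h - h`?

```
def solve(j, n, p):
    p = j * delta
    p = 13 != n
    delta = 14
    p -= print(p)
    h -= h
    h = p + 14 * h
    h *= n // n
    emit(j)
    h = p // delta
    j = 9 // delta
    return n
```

Transformed code:
def solve(j, n, p):
    p = j * 14
    p = 13 != n
    p = p - print(p)
    h = h - h
    h = p + 14 * h
    h = h * (n // n)
    emit(j)
    h = p // 14
    j = 9 // 14
    return n

5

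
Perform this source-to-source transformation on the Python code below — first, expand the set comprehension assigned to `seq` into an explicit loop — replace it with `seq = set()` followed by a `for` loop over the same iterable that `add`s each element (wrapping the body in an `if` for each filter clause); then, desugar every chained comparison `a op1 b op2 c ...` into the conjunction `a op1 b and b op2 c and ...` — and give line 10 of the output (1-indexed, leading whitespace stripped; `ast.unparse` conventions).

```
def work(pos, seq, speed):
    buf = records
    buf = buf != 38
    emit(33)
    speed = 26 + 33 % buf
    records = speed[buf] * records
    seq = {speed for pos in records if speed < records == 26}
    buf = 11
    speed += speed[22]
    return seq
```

Transformed code:
def work(pos, seq, speed):
    buf = records
    buf = buf != 38
    emit(33)
    speed = 26 + 33 % buf
    records = speed[buf] * records
    seq = set()
    for pos in records:
        if speed < records and records == 26:
            seq.add(speed)
    buf = 11
    speed += speed[22]
    return seq

seq.add(speed)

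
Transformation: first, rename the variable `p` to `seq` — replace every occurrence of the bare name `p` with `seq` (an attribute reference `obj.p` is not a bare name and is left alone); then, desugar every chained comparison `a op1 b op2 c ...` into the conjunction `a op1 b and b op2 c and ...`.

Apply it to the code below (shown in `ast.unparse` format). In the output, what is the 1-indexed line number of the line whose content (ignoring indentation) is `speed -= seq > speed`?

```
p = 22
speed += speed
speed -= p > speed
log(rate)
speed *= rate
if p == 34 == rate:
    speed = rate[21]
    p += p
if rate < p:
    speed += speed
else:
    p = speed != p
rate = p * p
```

Transformed code:
seq = 22
speed += speed
speed -= seq > speed
log(rate)
speed *= rate
if seq == 34 and 34 == rate:
    speed = rate[21]
    seq += seq
if rate < seq:
    speed += speed
else:
    seq = speed != seq
rate = seq * seq

3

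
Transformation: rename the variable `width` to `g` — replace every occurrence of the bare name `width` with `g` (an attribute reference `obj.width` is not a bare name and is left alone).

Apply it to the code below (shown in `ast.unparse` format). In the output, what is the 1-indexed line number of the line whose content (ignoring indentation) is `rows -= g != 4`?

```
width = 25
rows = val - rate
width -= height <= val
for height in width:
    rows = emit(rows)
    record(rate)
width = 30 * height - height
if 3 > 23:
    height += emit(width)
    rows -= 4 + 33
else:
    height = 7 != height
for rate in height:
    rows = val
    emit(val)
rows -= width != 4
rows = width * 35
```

Transformed code:
g = 25
rows = val - rate
g -= height <= val
for height in g:
    rows = emit(rows)
    record(rate)
g = 30 * height - height
if 3 > 23:
    height += emit(g)
    rows -= 4 + 33
else:
    height = 7 != height
for rate in height:
    rows = val
    emit(val)
rows -= g != 4
rows = g * 35

16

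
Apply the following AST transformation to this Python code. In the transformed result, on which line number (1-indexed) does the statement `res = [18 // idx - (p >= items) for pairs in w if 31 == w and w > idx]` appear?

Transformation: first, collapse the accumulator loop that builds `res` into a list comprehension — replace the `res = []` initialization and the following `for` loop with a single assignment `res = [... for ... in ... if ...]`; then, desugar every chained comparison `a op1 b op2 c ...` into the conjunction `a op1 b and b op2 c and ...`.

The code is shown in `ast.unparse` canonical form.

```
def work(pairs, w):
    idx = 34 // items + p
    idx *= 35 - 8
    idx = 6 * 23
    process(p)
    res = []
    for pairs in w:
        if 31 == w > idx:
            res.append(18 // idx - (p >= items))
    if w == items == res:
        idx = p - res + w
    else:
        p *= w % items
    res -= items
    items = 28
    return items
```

Transformed code:
def work(pairs, w):
    idx = 34 // items + p
    idx *= 35 - 8
    idx = 6 * 23
    process(p)
    res = [18 // idx - (p >= items) for pairs in w if 31 == w and w > idx]
    if w == items and items == res:
        idx = p - res + w
    else:
        p *= w % items
    res -= items
    items = 28
    return items

6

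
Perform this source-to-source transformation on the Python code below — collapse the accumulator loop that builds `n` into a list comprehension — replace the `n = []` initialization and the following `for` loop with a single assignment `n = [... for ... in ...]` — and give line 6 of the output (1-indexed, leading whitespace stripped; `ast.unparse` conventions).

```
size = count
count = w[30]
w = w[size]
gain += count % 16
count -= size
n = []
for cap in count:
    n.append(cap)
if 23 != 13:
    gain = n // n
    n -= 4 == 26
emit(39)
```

n = [cap for cap in count]

Transformed code:
size = count
count = w[30]
w = w[size]
gain += count % 16
count -= size
n = [cap for cap in count]
if 23 != 13:
    gain = n // n
    n -= 4 == 26
emit(39)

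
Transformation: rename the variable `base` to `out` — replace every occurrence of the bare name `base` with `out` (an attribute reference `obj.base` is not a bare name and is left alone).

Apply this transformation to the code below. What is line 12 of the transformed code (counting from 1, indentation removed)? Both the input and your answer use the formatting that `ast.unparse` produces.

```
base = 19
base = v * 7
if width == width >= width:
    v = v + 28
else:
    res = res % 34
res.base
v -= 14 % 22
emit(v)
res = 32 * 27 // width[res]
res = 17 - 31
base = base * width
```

Transformed code:
out = 19
out = v * 7
if width == width >= width:
    v = v + 28
else:
    res = res % 34
res.base
v -= 14 % 22
emit(v)
res = 32 * 27 // width[res]
res = 17 - 31
out = out * width

out = out * width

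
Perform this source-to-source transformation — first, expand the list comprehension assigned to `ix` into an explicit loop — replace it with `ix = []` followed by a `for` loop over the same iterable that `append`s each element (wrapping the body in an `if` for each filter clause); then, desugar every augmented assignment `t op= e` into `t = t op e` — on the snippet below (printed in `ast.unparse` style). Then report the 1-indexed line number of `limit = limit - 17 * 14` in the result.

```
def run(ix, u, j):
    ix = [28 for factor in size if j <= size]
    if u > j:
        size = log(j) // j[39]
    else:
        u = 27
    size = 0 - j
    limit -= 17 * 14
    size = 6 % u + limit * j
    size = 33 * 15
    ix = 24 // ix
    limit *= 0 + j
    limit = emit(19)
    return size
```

Transformed code:
def run(ix, u, j):
    ix = []
    for factor in size:
        if j <= size:
            ix.append(28)
    if u > j:
        size = log(j) // j[39]
    else:
        u = 27
    size = 0 - j
    limit = limit - 17 * 14
    size = 6 % u + limit * j
    size = 33 * 15
    ix = 24 // ix
    limit = limit * (0 + j)
    limit = emit(19)
    return size

11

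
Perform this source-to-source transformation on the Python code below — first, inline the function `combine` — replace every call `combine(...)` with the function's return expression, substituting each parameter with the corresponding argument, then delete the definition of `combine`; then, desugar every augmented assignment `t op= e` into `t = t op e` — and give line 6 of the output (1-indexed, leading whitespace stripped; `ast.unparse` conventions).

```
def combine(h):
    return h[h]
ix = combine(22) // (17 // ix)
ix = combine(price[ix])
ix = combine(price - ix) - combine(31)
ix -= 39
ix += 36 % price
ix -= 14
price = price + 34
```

Transformed code:
ix = 22[22] // (17 // ix)
ix = price[ix][price[ix]]
ix = (price - ix)[price - ix] - 31[31]
ix = ix - 39
ix = ix + 36 % price
ix = ix - 14
price = price + 34

ix = ix - 14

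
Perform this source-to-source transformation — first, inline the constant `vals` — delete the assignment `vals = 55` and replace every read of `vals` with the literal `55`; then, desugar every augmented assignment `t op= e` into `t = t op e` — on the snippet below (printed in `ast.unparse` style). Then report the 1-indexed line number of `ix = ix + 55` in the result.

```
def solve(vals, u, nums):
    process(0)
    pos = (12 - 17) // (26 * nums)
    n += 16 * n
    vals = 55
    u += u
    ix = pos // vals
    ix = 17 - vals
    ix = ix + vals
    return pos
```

8

Transformed code:
def solve(vals, u, nums):
    process(0)
    pos = (12 - 17) // (26 * nums)
    n = n + 16 * n
    u = u + u
    ix = pos // 55
    ix = 17 - 55
    ix = ix + 55
    return pos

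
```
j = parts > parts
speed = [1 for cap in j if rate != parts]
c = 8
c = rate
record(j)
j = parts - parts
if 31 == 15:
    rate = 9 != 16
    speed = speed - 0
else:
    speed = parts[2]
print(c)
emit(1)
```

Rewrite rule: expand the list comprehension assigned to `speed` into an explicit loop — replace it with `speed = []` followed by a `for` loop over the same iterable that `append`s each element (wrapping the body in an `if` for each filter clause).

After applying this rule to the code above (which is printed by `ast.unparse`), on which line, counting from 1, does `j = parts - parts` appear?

9

Transformed code:
j = parts > parts
speed = []
for cap in j:
    if rate != parts:
        speed.append(1)
c = 8
c = rate
record(j)
j = parts - parts
if 31 == 15:
    rate = 9 != 16
    speed = speed - 0
else:
    speed = parts[2]
print(c)
emit(1)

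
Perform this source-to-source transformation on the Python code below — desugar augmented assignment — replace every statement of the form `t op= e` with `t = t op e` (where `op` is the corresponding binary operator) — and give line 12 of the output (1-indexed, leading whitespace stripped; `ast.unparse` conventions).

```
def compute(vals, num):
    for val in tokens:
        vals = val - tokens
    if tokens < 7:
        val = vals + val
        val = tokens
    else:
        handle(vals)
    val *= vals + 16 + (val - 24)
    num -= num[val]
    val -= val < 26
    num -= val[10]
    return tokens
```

Transformed code:
def compute(vals, num):
    for val in tokens:
        vals = val - tokens
    if tokens < 7:
        val = vals + val
        val = tokens
    else:
        handle(vals)
    val = val * (vals + 16 + (val - 24))
    num = num - num[val]
    val = val - (val < 26)
    num = num - val[10]
    return tokens

num = num - val[10]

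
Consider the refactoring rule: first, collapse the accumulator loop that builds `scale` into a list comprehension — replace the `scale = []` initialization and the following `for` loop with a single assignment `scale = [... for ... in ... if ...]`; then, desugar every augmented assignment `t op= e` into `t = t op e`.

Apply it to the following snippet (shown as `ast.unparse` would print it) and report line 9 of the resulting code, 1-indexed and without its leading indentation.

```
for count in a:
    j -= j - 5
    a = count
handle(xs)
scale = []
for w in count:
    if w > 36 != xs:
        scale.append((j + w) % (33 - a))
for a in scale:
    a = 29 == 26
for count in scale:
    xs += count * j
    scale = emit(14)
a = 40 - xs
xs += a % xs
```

xs = xs + count * j

Transformed code:
for count in a:
    j = j - (j - 5)
    a = count
handle(xs)
scale = [(j + w) % (33 - a) for w in count if w > 36 != xs]
for a in scale:
    a = 29 == 26
for count in scale:
    xs = xs + count * j
    scale = emit(14)
a = 40 - xs
xs = xs + a % xs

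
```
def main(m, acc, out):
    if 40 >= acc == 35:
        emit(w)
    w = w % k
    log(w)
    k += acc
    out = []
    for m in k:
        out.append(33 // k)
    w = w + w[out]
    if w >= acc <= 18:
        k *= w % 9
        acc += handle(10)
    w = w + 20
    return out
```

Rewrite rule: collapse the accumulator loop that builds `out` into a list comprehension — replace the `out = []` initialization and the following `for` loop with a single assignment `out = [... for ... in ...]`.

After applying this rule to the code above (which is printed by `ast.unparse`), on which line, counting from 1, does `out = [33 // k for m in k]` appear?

7

Transformed code:
def main(m, acc, out):
    if 40 >= acc == 35:
        emit(w)
    w = w % k
    log(w)
    k += acc
    out = [33 // k for m in k]
    w = w + w[out]
    if w >= acc <= 18:
        k *= w % 9
        acc += handle(10)
    w = w + 20
    return out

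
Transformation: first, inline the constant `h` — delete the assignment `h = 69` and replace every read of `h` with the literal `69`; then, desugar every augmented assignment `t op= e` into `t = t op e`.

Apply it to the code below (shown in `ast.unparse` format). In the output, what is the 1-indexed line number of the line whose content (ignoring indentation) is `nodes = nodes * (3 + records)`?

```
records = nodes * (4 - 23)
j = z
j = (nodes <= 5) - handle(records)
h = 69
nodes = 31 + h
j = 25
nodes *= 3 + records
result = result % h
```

Transformed code:
records = nodes * (4 - 23)
j = z
j = (nodes <= 5) - handle(records)
nodes = 31 + 69
j = 25
nodes = nodes * (3 + records)
result = result % 69

6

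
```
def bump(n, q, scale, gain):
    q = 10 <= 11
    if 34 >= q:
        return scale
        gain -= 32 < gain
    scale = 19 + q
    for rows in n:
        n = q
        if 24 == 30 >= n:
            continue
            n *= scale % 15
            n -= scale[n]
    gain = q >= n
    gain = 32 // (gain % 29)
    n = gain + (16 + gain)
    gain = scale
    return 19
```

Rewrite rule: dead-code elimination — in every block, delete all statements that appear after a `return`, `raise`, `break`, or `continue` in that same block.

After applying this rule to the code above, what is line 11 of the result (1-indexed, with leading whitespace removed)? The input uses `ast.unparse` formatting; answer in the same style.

Transformed code:
def bump(n, q, scale, gain):
    q = 10 <= 11
    if 34 >= q:
        return scale
    scale = 19 + q
    for rows in n:
        n = q
        if 24 == 30 >= n:
            continue
    gain = q >= n
    gain = 32 // (gain % 29)
    n = gain + (16 + gain)
    gain = scale
    return 19

gain = 32 // (gain % 29)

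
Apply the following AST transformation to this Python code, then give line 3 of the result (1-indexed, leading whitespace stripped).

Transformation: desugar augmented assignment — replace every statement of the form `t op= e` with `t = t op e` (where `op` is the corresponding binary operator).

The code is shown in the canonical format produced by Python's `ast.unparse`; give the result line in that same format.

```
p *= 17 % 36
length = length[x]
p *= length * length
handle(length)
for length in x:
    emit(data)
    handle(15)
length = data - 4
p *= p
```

Transformed code:
p = p * (17 % 36)
length = length[x]
p = p * (length * length)
handle(length)
for length in x:
    emit(data)
    handle(15)
length = data - 4
p = p * p

p = p * (length * length)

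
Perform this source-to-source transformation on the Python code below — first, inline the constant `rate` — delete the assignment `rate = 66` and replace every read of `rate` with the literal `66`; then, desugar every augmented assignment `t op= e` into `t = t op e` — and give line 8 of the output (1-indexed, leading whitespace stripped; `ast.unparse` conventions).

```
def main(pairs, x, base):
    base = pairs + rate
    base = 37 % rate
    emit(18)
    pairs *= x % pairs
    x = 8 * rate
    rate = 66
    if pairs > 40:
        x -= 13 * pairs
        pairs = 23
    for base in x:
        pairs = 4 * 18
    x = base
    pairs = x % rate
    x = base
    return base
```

Transformed code:
def main(pairs, x, base):
    base = pairs + 66
    base = 37 % 66
    emit(18)
    pairs = pairs * (x % pairs)
    x = 8 * 66
    if pairs > 40:
        x = x - 13 * pairs
        pairs = 23
    for base in x:
        pairs = 4 * 18
    x = base
    pairs = x % 66
    x = base
    return base

x = x - 13 * pairs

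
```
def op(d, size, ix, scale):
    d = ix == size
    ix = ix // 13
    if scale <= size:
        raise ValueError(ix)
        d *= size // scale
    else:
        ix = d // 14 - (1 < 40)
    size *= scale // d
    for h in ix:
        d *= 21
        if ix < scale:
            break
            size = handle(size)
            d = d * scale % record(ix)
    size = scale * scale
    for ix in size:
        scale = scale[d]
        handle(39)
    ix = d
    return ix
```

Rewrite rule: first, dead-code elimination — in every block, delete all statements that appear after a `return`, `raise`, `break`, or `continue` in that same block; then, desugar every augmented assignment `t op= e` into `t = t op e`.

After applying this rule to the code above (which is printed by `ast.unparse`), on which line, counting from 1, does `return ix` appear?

18

Transformed code:
def op(d, size, ix, scale):
    d = ix == size
    ix = ix // 13
    if scale <= size:
        raise ValueError(ix)
    else:
        ix = d // 14 - (1 < 40)
    size = size * (scale // d)
    for h in ix:
        d = d * 21
        if ix < scale:
            break
    size = scale * scale
    for ix in size:
        scale = scale[d]
        handle(39)
    ix = d
    return ix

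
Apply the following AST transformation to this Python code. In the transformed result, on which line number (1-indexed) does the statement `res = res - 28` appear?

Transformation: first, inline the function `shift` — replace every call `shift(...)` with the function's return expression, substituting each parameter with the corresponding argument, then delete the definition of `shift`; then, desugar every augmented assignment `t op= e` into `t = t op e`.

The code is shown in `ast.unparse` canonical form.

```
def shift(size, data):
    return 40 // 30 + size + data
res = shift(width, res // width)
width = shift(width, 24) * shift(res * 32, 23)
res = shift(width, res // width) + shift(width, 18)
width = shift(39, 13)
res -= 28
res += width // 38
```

5

Transformed code:
res = 40 // 30 + width + res // width
width = (40 // 30 + width + 24) * (40 // 30 + res * 32 + 23)
res = 40 // 30 + width + res // width + (40 // 30 + width + 18)
width = 40 // 30 + 39 + 13
res = res - 28
res = res + width // 38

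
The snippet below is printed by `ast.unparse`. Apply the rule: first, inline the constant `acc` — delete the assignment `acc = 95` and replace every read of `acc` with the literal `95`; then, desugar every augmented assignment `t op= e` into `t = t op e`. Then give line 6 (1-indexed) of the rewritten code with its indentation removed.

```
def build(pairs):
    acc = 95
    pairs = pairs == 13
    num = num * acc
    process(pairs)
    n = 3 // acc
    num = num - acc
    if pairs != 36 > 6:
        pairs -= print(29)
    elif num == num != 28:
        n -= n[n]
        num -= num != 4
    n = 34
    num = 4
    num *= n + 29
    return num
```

num = num - 95

Transformed code:
def build(pairs):
    pairs = pairs == 13
    num = num * 95
    process(pairs)
    n = 3 // 95
    num = num - 95
    if pairs != 36 > 6:
        pairs = pairs - print(29)
    elif num == num != 28:
        n = n - n[n]
        num = num - (num != 4)
    n = 34
    num = 4
    num = num * (n + 29)
    return num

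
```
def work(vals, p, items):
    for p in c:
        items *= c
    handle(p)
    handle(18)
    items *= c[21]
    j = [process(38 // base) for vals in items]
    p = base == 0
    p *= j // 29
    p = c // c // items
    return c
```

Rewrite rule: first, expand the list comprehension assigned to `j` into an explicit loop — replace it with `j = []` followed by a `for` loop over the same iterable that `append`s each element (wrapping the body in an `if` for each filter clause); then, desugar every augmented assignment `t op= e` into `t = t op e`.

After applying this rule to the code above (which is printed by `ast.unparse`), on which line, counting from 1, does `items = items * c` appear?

Transformed code:
def work(vals, p, items):
    for p in c:
        items = items * c
    handle(p)
    handle(18)
    items = items * c[21]
    j = []
    for vals in items:
        j.append(process(38 // base))
    p = base == 0
    p = p * (j // 29)
    p = c // c // items
    return c

3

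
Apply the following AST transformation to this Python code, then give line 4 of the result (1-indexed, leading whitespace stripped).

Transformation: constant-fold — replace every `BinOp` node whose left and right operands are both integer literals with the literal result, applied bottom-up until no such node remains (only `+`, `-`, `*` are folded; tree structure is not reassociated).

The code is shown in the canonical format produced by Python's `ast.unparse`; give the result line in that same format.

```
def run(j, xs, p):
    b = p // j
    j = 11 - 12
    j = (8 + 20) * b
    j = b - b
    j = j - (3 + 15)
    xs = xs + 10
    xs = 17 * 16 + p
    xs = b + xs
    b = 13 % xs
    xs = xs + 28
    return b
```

Transformed code:
def run(j, xs, p):
    b = p // j
    j = -1
    j = 28 * b
    j = b - b
    j = j - 18
    xs = xs + 10
    xs = 272 + p
    xs = b + xs
    b = 13 % xs
    xs = xs + 28
    return b

j = 28 * b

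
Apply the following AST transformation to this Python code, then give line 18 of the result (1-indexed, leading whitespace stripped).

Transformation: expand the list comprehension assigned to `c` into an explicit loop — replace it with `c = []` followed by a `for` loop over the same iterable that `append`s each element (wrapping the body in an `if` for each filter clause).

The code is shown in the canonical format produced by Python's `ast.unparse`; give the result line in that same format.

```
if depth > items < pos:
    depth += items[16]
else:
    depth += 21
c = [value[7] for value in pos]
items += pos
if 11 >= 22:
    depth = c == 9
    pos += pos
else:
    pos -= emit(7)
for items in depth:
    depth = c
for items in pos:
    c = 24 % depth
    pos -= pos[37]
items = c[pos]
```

pos -= pos[37]

Transformed code:
if depth > items < pos:
    depth += items[16]
else:
    depth += 21
c = []
for value in pos:
    c.append(value[7])
items += pos
if 11 >= 22:
    depth = c == 9
    pos += pos
else:
    pos -= emit(7)
for items in depth:
    depth = c
for items in pos:
    c = 24 % depth
    pos -= pos[37]
items = c[pos]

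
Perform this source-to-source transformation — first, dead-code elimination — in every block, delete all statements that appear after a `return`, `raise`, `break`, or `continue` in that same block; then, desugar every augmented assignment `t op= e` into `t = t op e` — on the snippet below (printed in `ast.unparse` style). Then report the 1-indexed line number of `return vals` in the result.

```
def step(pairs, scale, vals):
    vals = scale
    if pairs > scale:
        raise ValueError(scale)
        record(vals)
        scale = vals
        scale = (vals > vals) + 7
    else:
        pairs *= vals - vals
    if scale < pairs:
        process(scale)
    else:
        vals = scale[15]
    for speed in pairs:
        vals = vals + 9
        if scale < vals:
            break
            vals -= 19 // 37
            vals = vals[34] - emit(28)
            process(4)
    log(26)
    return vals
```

16

Transformed code:
def step(pairs, scale, vals):
    vals = scale
    if pairs > scale:
        raise ValueError(scale)
    else:
        pairs = pairs * (vals - vals)
    if scale < pairs:
        process(scale)
    else:
        vals = scale[15]
    for speed in pairs:
        vals = vals + 9
        if scale < vals:
            break
    log(26)
    return vals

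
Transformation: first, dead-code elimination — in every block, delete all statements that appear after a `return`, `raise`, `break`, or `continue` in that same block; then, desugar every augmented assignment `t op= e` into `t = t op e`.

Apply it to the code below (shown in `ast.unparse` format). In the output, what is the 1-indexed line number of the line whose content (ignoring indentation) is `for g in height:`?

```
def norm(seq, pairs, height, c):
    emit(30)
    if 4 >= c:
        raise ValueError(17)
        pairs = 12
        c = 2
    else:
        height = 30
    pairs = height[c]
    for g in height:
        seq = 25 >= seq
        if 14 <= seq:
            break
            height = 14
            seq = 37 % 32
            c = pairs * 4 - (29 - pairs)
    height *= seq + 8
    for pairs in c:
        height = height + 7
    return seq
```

8

Transformed code:
def norm(seq, pairs, height, c):
    emit(30)
    if 4 >= c:
        raise ValueError(17)
    else:
        height = 30
    pairs = height[c]
    for g in height:
        seq = 25 >= seq
        if 14 <= seq:
            break
    height = height * (seq + 8)
    for pairs in c:
        height = height + 7
    return seq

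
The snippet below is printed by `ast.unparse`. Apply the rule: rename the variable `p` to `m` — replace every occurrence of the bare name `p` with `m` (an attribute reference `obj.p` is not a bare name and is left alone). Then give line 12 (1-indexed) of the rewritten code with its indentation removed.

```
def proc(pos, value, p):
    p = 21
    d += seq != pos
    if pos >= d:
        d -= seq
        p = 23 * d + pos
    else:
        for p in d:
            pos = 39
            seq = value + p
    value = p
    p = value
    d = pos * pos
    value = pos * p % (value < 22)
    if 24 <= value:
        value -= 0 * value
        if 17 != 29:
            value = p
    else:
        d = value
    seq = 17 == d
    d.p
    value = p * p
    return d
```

Transformed code:
def proc(pos, value, m):
    m = 21
    d += seq != pos
    if pos >= d:
        d -= seq
        m = 23 * d + pos
    else:
        for m in d:
            pos = 39
            seq = value + m
    value = m
    m = value
    d = pos * pos
    value = pos * m % (value < 22)
    if 24 <= value:
        value -= 0 * value
        if 17 != 29:
            value = m
    else:
        d = value
    seq = 17 == d
    d.p
    value = m * m
    return d

m = value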